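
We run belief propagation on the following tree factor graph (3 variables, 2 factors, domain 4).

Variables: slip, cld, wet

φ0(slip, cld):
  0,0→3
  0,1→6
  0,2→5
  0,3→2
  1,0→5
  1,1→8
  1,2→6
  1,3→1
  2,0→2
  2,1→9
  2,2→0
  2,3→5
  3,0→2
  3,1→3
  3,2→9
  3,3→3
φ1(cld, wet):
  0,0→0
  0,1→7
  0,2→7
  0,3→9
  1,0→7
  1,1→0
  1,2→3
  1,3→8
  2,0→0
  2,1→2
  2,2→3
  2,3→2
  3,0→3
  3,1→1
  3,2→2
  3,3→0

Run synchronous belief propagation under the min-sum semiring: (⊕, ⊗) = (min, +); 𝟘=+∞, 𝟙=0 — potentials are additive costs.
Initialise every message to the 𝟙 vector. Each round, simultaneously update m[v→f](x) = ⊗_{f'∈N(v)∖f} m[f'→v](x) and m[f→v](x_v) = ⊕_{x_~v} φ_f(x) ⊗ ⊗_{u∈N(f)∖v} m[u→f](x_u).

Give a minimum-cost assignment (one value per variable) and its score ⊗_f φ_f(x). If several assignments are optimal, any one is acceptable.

init: all messages = 𝟙 over 4 values
r1 m[φ0→slip] = [2, 1, 0, 2]
r1 m[φ0→cld] = [2, 3, 0, 1]
r1 m[φ1→cld] = [0, 0, 0, 0]
r1 m[φ1→wet] = [0, 0, 2, 0]
r1 m[slip→φ0] = [0, 0, 0, 0]
r1 m[cld→φ0] = [0, 0, 0, 0]
r1 m[cld→φ1] = [0, 0, 0, 0]
r1 m[wet→φ1] = [0, 0, 0, 0]
r2 m[φ0→slip] = [2, 1, 0, 2]
r2 m[φ0→cld] = [2, 3, 0, 1]
r2 m[φ1→cld] = [0, 0, 0, 0]
r2 m[φ1→wet] = [0, 0, 2, 0]
r2 m[slip→φ0] = [0, 0, 0, 0]
r2 m[cld→φ0] = [0, 0, 0, 0]
r2 m[cld→φ1] = [2, 3, 0, 1]
r2 m[wet→φ1] = [0, 0, 0, 0]
r3 m[φ0→slip] = [2, 1, 0, 2]
r3 m[φ0→cld] = [2, 3, 0, 1]
r3 m[φ1→cld] = [0, 0, 0, 0]
r3 m[φ1→wet] = [0, 2, 3, 1]
r3 m[slip→φ0] = [0, 0, 0, 0]
r3 m[cld→φ0] = [0, 0, 0, 0]
r3 m[cld→φ1] = [2, 3, 0, 1]
r3 m[wet→φ1] = [0, 0, 0, 0]
r4 m[φ0→slip] = [2, 1, 0, 2]
r4 m[φ0→cld] = [2, 3, 0, 1]
r4 m[φ1→cld] = [0, 0, 0, 0]
r4 m[φ1→wet] = [0, 2, 3, 1]
r4 m[slip→φ0] = [0, 0, 0, 0]
r4 m[cld→φ0] = [0, 0, 0, 0]
r4 m[cld→φ1] = [2, 3, 0, 1]
r4 m[wet→φ1] = [0, 0, 0, 0]
fixed point reached at round 4
traceback from slip: (slip=2, cld=2, wet=0), score=0

assignment: (slip=2, cld=2, wet=0); score = 0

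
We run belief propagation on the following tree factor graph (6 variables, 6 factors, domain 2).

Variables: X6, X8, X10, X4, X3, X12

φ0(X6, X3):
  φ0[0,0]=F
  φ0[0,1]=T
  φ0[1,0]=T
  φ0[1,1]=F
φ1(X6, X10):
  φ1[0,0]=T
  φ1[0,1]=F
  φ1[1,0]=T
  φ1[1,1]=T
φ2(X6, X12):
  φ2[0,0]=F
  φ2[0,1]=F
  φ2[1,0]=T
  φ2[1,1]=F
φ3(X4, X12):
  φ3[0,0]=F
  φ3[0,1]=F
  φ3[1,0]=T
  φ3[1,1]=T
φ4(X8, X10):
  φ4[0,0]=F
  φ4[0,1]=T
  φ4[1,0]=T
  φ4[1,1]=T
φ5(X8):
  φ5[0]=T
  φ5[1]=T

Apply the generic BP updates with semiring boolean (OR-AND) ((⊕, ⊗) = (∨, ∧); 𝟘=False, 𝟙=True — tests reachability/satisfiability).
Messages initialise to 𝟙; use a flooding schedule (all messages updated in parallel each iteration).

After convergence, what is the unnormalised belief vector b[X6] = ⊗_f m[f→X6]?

b[X6] = [F, T]

init: all messages = 𝟙 over 2 values
r1 m[φ0→X6] = [T, T]
r1 m[φ0→X3] = [T, T]
r1 m[φ1→X6] = [T, T]
r1 m[φ1→X10] = [T, T]
r1 m[φ2→X6] = [F, T]
r1 m[φ2→X12] = [T, F]
r1 m[φ3→X4] = [F, T]
r1 m[φ3→X12] = [T, T]
r1 m[φ4→X8] = [T, T]
r1 m[φ4→X10] = [T, T]
r1 m[φ5→X8] = [T, T]
r1 m[X6→φ0] = [T, T]
r1 m[X6→φ1] = [T, T]
r1 m[X6→φ2] = [T, T]
r1 m[X8→φ4] = [T, T]
r1 m[X8→φ5] = [T, T]
r1 m[X10→φ1] = [T, T]
r1 m[X10→φ4] = [T, T]
r1 m[X4→φ3] = [T, T]
r1 m[X3→φ0] = [T, T]
r1 m[X12→φ2] = [T, T]
r1 m[X12→φ3] = [T, T]
r2 m[φ0→X6] = [T, T]
r2 m[φ0→X3] = [T, T]
r2 m[φ1→X6] = [T, T]
r2 m[φ1→X10] = [T, T]
r2 m[φ2→X6] = [F, T]
r2 m[φ2→X12] = [T, F]
r2 m[φ3→X4] = [F, T]
r2 m[φ3→X12] = [T, T]
r2 m[φ4→X8] = [T, T]
r2 m[φ4→X10] = [T, T]
r2 m[φ5→X8] = [T, T]
r2 m[X6→φ0] = [F, T]
r2 m[X6→φ1] = [F, T]
r2 m[X6→φ2] = [T, T]
r2 m[X8→φ4] = [T, T]
r2 m[X8→φ5] = [T, T]
r2 m[X10→φ1] = [T, T]
r2 m[X10→φ4] = [T, T]
r2 m[X4→φ3] = [T, T]
r2 m[X3→φ0] = [T, T]
r2 m[X12→φ2] = [T, T]
r2 m[X12→φ3] = [T, F]
r3 m[φ0→X6] = [T, T]
r3 m[φ0→X3] = [T, F]
r3 m[φ1→X6] = [T, T]
r3 m[φ1→X10] = [T, T]
r3 m[φ2→X6] = [F, T]
r3 m[φ2→X12] = [T, F]
r3 m[φ3→X4] = [F, T]
r3 m[φ3→X12] = [T, T]
r3 m[φ4→X8] = [T, T]
r3 m[φ4→X10] = [T, T]
r3 m[φ5→X8] = [T, T]
r3 m[X6→φ0] = [F, T]
r3 m[X6→φ1] = [F, T]
r3 m[X6→φ2] = [T, T]
r3 m[X8→φ4] = [T, T]
r3 m[X8→φ5] = [T, T]
r3 m[X10→φ1] = [T, T]
r3 m[X10→φ4] = [T, T]
r3 m[X4→φ3] = [T, T]
r3 m[X3→φ0] = [T, T]
r3 m[X12→φ2] = [T, T]
r3 m[X12→φ3] = [T, F]
r4 m[φ0→X6] = [T, T]
r4 m[φ0→X3] = [T, F]
r4 m[φ1→X6] = [T, T]
r4 m[φ1→X10] = [T, T]
r4 m[φ2→X6] = [F, T]
r4 m[φ2→X12] = [T, F]
r4 m[φ3→X4] = [F, T]
r4 m[φ3→X12] = [T, T]
r4 m[φ4→X8] = [T, T]
r4 m[φ4→X10] = [T, T]
r4 m[φ5→X8] = [T, T]
r4 m[X6→φ0] = [F, T]
r4 m[X6→φ1] = [F, T]
r4 m[X6→φ2] = [T, T]
r4 m[X8→φ4] = [T, T]
r4 m[X8→φ5] = [T, T]
r4 m[X10→φ1] = [T, T]
r4 m[X10→φ4] = [T, T]
r4 m[X4→φ3] = [T, T]
r4 m[X3→φ0] = [T, T]
r4 m[X12→φ2] = [T, T]
r4 m[X12→φ3] = [T, F]
fixed point reached at round 4
b[X6] = ⊗ incoming = [F, T]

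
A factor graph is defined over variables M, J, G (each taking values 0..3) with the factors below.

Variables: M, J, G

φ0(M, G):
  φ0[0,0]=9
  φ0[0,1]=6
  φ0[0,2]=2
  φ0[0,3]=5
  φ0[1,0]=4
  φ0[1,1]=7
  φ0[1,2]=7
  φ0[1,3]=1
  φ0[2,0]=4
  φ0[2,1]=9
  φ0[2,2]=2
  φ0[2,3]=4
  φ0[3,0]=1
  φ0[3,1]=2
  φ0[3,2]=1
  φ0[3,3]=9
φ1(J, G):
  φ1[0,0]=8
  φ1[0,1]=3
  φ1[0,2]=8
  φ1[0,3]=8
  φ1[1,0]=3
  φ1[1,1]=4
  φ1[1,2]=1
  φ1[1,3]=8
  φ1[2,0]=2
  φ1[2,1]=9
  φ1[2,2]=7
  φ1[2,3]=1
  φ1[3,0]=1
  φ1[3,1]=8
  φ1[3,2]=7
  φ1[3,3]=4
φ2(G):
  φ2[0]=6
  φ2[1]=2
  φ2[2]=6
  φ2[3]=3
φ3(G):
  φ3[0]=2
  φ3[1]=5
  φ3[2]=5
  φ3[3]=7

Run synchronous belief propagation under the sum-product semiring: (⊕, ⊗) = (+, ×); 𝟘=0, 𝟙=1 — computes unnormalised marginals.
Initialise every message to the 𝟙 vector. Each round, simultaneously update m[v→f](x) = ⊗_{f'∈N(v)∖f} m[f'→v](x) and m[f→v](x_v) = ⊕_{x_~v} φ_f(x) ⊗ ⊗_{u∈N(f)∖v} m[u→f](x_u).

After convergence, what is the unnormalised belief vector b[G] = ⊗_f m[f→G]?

b[G] = [3024, 5760, 8280, 8379]

init: all messages = 𝟙 over 4 values
r1 m[φ0→M] = [22, 19, 19, 13]
r1 m[φ0→G] = [18, 24, 12, 19]
r1 m[φ1→J] = [27, 16, 19, 20]
r1 m[φ1→G] = [14, 24, 23, 21]
r1 m[φ2→G] = [6, 2, 6, 3]
r1 m[φ3→G] = [2, 5, 5, 7]
r1 m[M→φ0] = [1, 1, 1, 1]
r1 m[J→φ1] = [1, 1, 1, 1]
r1 m[G→φ0] = [1, 1, 1, 1]
r1 m[G→φ1] = [1, 1, 1, 1]
r1 m[G→φ2] = [1, 1, 1, 1]
r1 m[G→φ3] = [1, 1, 1, 1]
r2 m[φ0→M] = [22, 19, 19, 13]
r2 m[φ0→G] = [18, 24, 12, 19]
r2 m[φ1→J] = [27, 16, 19, 20]
r2 m[φ1→G] = [14, 24, 23, 21]
r2 m[φ2→G] = [6, 2, 6, 3]
r2 m[φ3→G] = [2, 5, 5, 7]
r2 m[M→φ0] = [1, 1, 1, 1]
r2 m[J→φ1] = [1, 1, 1, 1]
r2 m[G→φ0] = [168, 240, 690, 441]
r2 m[G→φ1] = [216, 240, 360, 399]
r2 m[G→φ2] = [504, 2880, 1380, 2793]
r2 m[G→φ3] = [1512, 1152, 1656, 1197]
r3 m[φ0→M] = [6537, 7623, 5976, 5307]
r3 m[φ0→G] = [18, 24, 12, 19]
r3 m[φ1→J] = [8520, 5160, 5511, 6252]
r3 m[φ1→G] = [14, 24, 23, 21]
r3 m[φ2→G] = [6, 2, 6, 3]
r3 m[φ3→G] = [2, 5, 5, 7]
r3 m[M→φ0] = [1, 1, 1, 1]
r3 m[J→φ1] = [1, 1, 1, 1]
r3 m[G→φ0] = [168, 240, 690, 441]
r3 m[G→φ1] = [216, 240, 360, 399]
r3 m[G→φ2] = [504, 2880, 1380, 2793]
r3 m[G→φ3] = [1512, 1152, 1656, 1197]
r4 m[φ0→M] = [6537, 7623, 5976, 5307]
r4 m[φ0→G] = [18, 24, 12, 19]
r4 m[φ1→J] = [8520, 5160, 5511, 6252]
r4 m[φ1→G] = [14, 24, 23, 21]
r4 m[φ2→G] = [6, 2, 6, 3]
r4 m[φ3→G] = [2, 5, 5, 7]
r4 m[M→φ0] = [1, 1, 1, 1]
r4 m[J→φ1] = [1, 1, 1, 1]
r4 m[G→φ0] = [168, 240, 690, 441]
r4 m[G→φ1] = [216, 240, 360, 399]
r4 m[G→φ2] = [504, 2880, 1380, 2793]
r4 m[G→φ3] = [1512, 1152, 1656, 1197]
fixed point reached at round 4
b[G] = ⊗ incoming = [3024, 5760, 8280, 8379]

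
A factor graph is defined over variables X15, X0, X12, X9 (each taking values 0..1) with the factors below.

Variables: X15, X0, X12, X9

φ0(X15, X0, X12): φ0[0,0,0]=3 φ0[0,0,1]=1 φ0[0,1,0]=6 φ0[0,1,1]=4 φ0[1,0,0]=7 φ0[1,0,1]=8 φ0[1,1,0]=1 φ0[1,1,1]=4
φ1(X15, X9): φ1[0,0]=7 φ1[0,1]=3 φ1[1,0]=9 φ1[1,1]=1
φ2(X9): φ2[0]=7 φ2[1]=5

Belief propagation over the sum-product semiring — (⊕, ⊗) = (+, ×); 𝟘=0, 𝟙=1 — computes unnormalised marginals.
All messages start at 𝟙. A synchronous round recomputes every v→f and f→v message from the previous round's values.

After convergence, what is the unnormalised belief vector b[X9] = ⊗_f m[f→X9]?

b[X9] = [1946, 310]

init: all messages = 𝟙 over 2 values
r1 m[φ0→X15] = [14, 20]
r1 m[φ0→X0] = [19, 15]
r1 m[φ0→X12] = [17, 17]
r1 m[φ1→X15] = [10, 10]
r1 m[φ1→X9] = [16, 4]
r1 m[φ2→X9] = [7, 5]
r1 m[X15→φ0] = [1, 1]
r1 m[X15→φ1] = [1, 1]
r1 m[X0→φ0] = [1, 1]
r1 m[X12→φ0] = [1, 1]
r1 m[X9→φ1] = [1, 1]
r1 m[X9→φ2] = [1, 1]
r2 m[φ0→X15] = [14, 20]
r2 m[φ0→X0] = [19, 15]
r2 m[φ0→X12] = [17, 17]
r2 m[φ1→X15] = [10, 10]
r2 m[φ1→X9] = [16, 4]
r2 m[φ2→X9] = [7, 5]
r2 m[X15→φ0] = [10, 10]
r2 m[X15→φ1] = [14, 20]
r2 m[X0→φ0] = [1, 1]
r2 m[X12→φ0] = [1, 1]
r2 m[X9→φ1] = [7, 5]
r2 m[X9→φ2] = [16, 4]
r3 m[φ0→X15] = [14, 20]
r3 m[φ0→X0] = [190, 150]
r3 m[φ0→X12] = [170, 170]
r3 m[φ1→X15] = [64, 68]
r3 m[φ1→X9] = [278, 62]
r3 m[φ2→X9] = [7, 5]
r3 m[X15→φ0] = [10, 10]
r3 m[X15→φ1] = [14, 20]
r3 m[X0→φ0] = [1, 1]
r3 m[X12→φ0] = [1, 1]
r3 m[X9→φ1] = [7, 5]
r3 m[X9→φ2] = [16, 4]
r4 m[φ0→X15] = [14, 20]
r4 m[φ0→X0] = [190, 150]
r4 m[φ0→X12] = [170, 170]
r4 m[φ1→X15] = [64, 68]
r4 m[φ1→X9] = [278, 62]
r4 m[φ2→X9] = [7, 5]
r4 m[X15→φ0] = [64, 68]
r4 m[X15→φ1] = [14, 20]
r4 m[X0→φ0] = [1, 1]
r4 m[X12→φ0] = [1, 1]
r4 m[X9→φ1] = [7, 5]
r4 m[X9→φ2] = [278, 62]
r5 m[φ0→X15] = [14, 20]
r5 m[φ0→X0] = [1276, 980]
r5 m[φ0→X12] = [1120, 1136]
r5 m[φ1→X15] = [64, 68]
r5 m[φ1→X9] = [278, 62]
r5 m[φ2→X9] = [7, 5]
r5 m[X15→φ0] = [64, 68]
r5 m[X15→φ1] = [14, 20]
r5 m[X0→φ0] = [1, 1]
r5 m[X12→φ0] = [1, 1]
r5 m[X9→φ1] = [7, 5]
r5 m[X9→φ2] = [278, 62]
r6 m[φ0→X15] = [14, 20]
r6 m[φ0→X0] = [1276, 980]
r6 m[φ0→X12] = [1120, 1136]
r6 m[φ1→X15] = [64, 68]
r6 m[φ1→X9] = [278, 62]
r6 m[φ2→X9] = [7, 5]
r6 m[X15→φ0] = [64, 68]
r6 m[X15→φ1] = [14, 20]
r6 m[X0→φ0] = [1, 1]
r6 m[X12→φ0] = [1, 1]
r6 m[X9→φ1] = [7, 5]
r6 m[X9→φ2] = [278, 62]
fixed point reached at round 6
b[X9] = ⊗ incoming = [1946, 310]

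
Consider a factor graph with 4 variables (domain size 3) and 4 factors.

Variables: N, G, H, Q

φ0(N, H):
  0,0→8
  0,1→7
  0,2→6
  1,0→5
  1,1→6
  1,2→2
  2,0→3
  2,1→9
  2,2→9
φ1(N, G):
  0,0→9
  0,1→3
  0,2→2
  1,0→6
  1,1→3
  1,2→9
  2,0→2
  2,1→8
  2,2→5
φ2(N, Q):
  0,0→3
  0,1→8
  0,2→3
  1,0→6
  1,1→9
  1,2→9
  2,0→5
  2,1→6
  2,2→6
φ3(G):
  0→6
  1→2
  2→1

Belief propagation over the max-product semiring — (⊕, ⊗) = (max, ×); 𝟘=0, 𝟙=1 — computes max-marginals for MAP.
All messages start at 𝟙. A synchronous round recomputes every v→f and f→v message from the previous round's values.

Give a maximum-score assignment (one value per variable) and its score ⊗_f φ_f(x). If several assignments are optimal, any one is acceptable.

assignment: (N=0, G=0, H=0, Q=1); score = 3456

init: all messages = 𝟙 over 3 values
r1 m[φ0→N] = [8, 6, 9]
r1 m[φ0→H] = [8, 9, 9]
r1 m[φ1→N] = [9, 9, 8]
r1 m[φ1→G] = [9, 8, 9]
r1 m[φ2→N] = [8, 9, 6]
r1 m[φ2→Q] = [6, 9, 9]
r1 m[φ3→G] = [6, 2, 1]
r1 m[N→φ0] = [1, 1, 1]
r1 m[N→φ1] = [1, 1, 1]
r1 m[N→φ2] = [1, 1, 1]
r1 m[G→φ1] = [1, 1, 1]
r1 m[G→φ3] = [1, 1, 1]
r1 m[H→φ0] = [1, 1, 1]
r1 m[Q→φ2] = [1, 1, 1]
r2 m[φ0→N] = [8, 6, 9]
r2 m[φ0→H] = [8, 9, 9]
r2 m[φ1→N] = [9, 9, 8]
r2 m[φ1→G] = [9, 8, 9]
r2 m[φ2→N] = [8, 9, 6]
r2 m[φ2→Q] = [6, 9, 9]
r2 m[φ3→G] = [6, 2, 1]
r2 m[N→φ0] = [72, 81, 48]
r2 m[N→φ1] = [64, 54, 54]
r2 m[N→φ2] = [72, 54, 72]
r2 m[G→φ1] = [6, 2, 1]
r2 m[G→φ3] = [9, 8, 9]
r2 m[H→φ0] = [1, 1, 1]
r2 m[Q→φ2] = [1, 1, 1]
r3 m[φ0→N] = [8, 6, 9]
r3 m[φ0→H] = [576, 504, 432]
r3 m[φ1→N] = [54, 36, 16]
r3 m[φ1→G] = [576, 432, 486]
r3 m[φ2→N] = [8, 9, 6]
r3 m[φ2→Q] = [360, 576, 486]
r3 m[φ3→G] = [6, 2, 1]
r3 m[N→φ0] = [72, 81, 48]
r3 m[N→φ1] = [64, 54, 54]
r3 m[N→φ2] = [72, 54, 72]
r3 m[G→φ1] = [6, 2, 1]
r3 m[G→φ3] = [9, 8, 9]
r3 m[H→φ0] = [1, 1, 1]
r3 m[Q→φ2] = [1, 1, 1]
r4 m[φ0→N] = [8, 6, 9]
r4 m[φ0→H] = [576, 504, 432]
r4 m[φ1→N] = [54, 36, 16]
r4 m[φ1→G] = [576, 432, 486]
r4 m[φ2→N] = [8, 9, 6]
r4 m[φ2→Q] = [360, 576, 486]
r4 m[φ3→G] = [6, 2, 1]
r4 m[N→φ0] = [432, 324, 96]
r4 m[N→φ1] = [64, 54, 54]
r4 m[N→φ2] = [432, 216, 144]
r4 m[G→φ1] = [6, 2, 1]
r4 m[G→φ3] = [576, 432, 486]
r4 m[H→φ0] = [1, 1, 1]
r4 m[Q→φ2] = [1, 1, 1]
r5 m[φ0→N] = [8, 6, 9]
r5 m[φ0→H] = [3456, 3024, 2592]
r5 m[φ1→N] = [54, 36, 16]
r5 m[φ1→G] = [576, 432, 486]
r5 m[φ2→N] = [8, 9, 6]
r5 m[φ2→Q] = [1296, 3456, 1944]
r5 m[φ3→G] = [6, 2, 1]
r5 m[N→φ0] = [432, 324, 96]
r5 m[N→φ1] = [64, 54, 54]
r5 m[N→φ2] = [432, 216, 144]
r5 m[G→φ1] = [6, 2, 1]
r5 m[G→φ3] = [576, 432, 486]
r5 m[H→φ0] = [1, 1, 1]
r5 m[Q→φ2] = [1, 1, 1]
r6 m[φ0→N] = [8, 6, 9]
r6 m[φ0→H] = [3456, 3024, 2592]
r6 m[φ1→N] = [54, 36, 16]
r6 m[φ1→G] = [576, 432, 486]
r6 m[φ2→N] = [8, 9, 6]
r6 m[φ2→Q] = [1296, 3456, 1944]
r6 m[φ3→G] = [6, 2, 1]
r6 m[N→φ0] = [432, 324, 96]
r6 m[N→φ1] = [64, 54, 54]
r6 m[N→φ2] = [432, 216, 144]
r6 m[G→φ1] = [6, 2, 1]
r6 m[G→φ3] = [576, 432, 486]
r6 m[H→φ0] = [1, 1, 1]
r6 m[Q→φ2] = [1, 1, 1]
fixed point reached at round 6
traceback from N: (N=0, G=0, H=0, Q=1), score=3456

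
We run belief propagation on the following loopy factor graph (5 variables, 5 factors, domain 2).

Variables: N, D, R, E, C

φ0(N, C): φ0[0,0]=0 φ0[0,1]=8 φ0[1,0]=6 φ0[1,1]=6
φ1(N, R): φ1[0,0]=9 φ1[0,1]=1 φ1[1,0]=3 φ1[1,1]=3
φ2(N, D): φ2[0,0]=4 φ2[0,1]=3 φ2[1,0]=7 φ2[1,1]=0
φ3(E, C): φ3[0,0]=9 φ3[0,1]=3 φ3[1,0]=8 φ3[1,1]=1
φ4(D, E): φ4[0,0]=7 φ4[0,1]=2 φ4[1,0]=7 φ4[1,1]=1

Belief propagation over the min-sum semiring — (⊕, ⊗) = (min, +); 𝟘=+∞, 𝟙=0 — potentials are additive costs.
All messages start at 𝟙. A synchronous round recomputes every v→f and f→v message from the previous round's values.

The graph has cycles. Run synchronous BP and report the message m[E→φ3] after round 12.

init: all messages = 𝟙 over 2 values
r1 m[φ0→N] = [0, 6]
r1 m[φ0→C] = [0, 6]
r1 m[φ1→N] = [1, 3]
r1 m[φ1→R] = [3, 1]
r1 m[φ2→N] = [3, 0]
r1 m[φ2→D] = [4, 0]
r1 m[φ3→E] = [3, 1]
r1 m[φ3→C] = [8, 1]
r1 m[φ4→D] = [2, 1]
r1 m[φ4→E] = [7, 1]
r1 m[N→φ0] = [0, 0]
r1 m[N→φ1] = [0, 0]
r1 m[N→φ2] = [0, 0]
r1 m[D→φ2] = [0, 0]
r1 m[D→φ4] = [0, 0]
r1 m[R→φ1] = [0, 0]
r1 m[E→φ3] = [0, 0]
r1 m[E→φ4] = [0, 0]
r1 m[C→φ0] = [0, 0]
r1 m[C→φ3] = [0, 0]
r2 m[φ0→N] = [0, 6]
r2 m[φ0→C] = [0, 6]
r2 m[φ1→N] = [1, 3]
r2 m[φ1→R] = [3, 1]
r2 m[φ2→N] = [3, 0]
r2 m[φ2→D] = [4, 0]
r2 m[φ3→E] = [3, 1]
r2 m[φ3→C] = [8, 1]
r2 m[φ4→D] = [2, 1]
r2 m[φ4→E] = [7, 1]
r2 m[N→φ0] = [4, 3]
r2 m[N→φ1] = [3, 6]
r2 m[N→φ2] = [1, 9]
r2 m[D→φ2] = [2, 1]
r2 m[D→φ4] = [4, 0]
r2 m[R→φ1] = [0, 0]
r2 m[E→φ3] = [7, 1]
r2 m[E→φ4] = [3, 1]
r2 m[C→φ0] = [8, 1]
r2 m[C→φ3] = [0, 6]
r3 m[φ0→N] = [8, 7]
r3 m[φ0→C] = [4, 9]
r3 m[φ1→N] = [1, 3]
r3 m[φ1→R] = [9, 4]
r3 m[φ2→N] = [4, 1]
r3 m[φ2→D] = [5, 4]
r3 m[φ3→E] = [9, 7]
r3 m[φ3→C] = [9, 2]
r3 m[φ4→D] = [3, 2]
r3 m[φ4→E] = [7, 1]
r3 m[N→φ0] = [4, 3]
r3 m[N→φ1] = [3, 6]
r3 m[N→φ2] = [1, 9]
r3 m[D→φ2] = [2, 1]
r3 m[D→φ4] = [4, 0]
r3 m[R→φ1] = [0, 0]
r3 m[E→φ3] = [7, 1]
r3 m[E→φ4] = [3, 1]
r3 m[C→φ0] = [8, 1]
r3 m[C→φ3] = [0, 6]
r4 m[φ0→N] = [8, 7]
r4 m[φ0→C] = [4, 9]
r4 m[φ1→N] = [1, 3]
r4 m[φ1→R] = [9, 4]
r4 m[φ2→N] = [4, 1]
r4 m[φ2→D] = [5, 4]
r4 m[φ3→E] = [9, 7]
r4 m[φ3→C] = [9, 2]
r4 m[φ4→D] = [3, 2]
r4 m[φ4→E] = [7, 1]
r4 m[N→φ0] = [5, 4]
r4 m[N→φ1] = [12, 8]
r4 m[N→φ2] = [9, 10]
r4 m[D→φ2] = [3, 2]
r4 m[D→φ4] = [5, 4]
r4 m[R→φ1] = [0, 0]
r4 m[E→φ3] = [7, 1]
r4 m[E→φ4] = [9, 7]
r4 m[C→φ0] = [9, 2]
r4 m[C→φ3] = [4, 9]
r5 m[φ0→N] = [9, 8]
r5 m[φ0→C] = [5, 10]
r5 m[φ1→N] = [1, 3]
r5 m[φ1→R] = [11, 11]
r5 m[φ2→N] = [5, 2]
r5 m[φ2→D] = [13, 10]
r5 m[φ3→E] = [12, 10]
r5 m[φ3→C] = [9, 2]
r5 m[φ4→D] = [9, 8]
r5 m[φ4→E] = [11, 5]
r5 m[N→φ0] = [5, 4]
r5 m[N→φ1] = [12, 8]
r5 m[N→φ2] = [9, 10]
r5 m[D→φ2] = [3, 2]
r5 m[D→φ4] = [5, 4]
r5 m[R→φ1] = [0, 0]
r5 m[E→φ3] = [7, 1]
r5 m[E→φ4] = [9, 7]
r5 m[C→φ0] = [9, 2]
r5 m[C→φ3] = [4, 9]
r6 m[φ0→N] = [9, 8]
r6 m[φ0→C] = [5, 10]
r6 m[φ1→N] = [1, 3]
r6 m[φ1→R] = [11, 11]
r6 m[φ2→N] = [5, 2]
r6 m[φ2→D] = [13, 10]
r6 m[φ3→E] = [12, 10]
r6 m[φ3→C] = [9, 2]
r6 m[φ4→D] = [9, 8]
r6 m[φ4→E] = [11, 5]
r6 m[N→φ0] = [6, 5]
r6 m[N→φ1] = [14, 10]
r6 m[N→φ2] = [10, 11]
r6 m[D→φ2] = [9, 8]
r6 m[D→φ4] = [13, 10]
r6 m[R→φ1] = [0, 0]
r6 m[E→φ3] = [11, 5]
r6 m[E→φ4] = [12, 10]
r6 m[C→φ0] = [9, 2]
r6 m[C→φ3] = [5, 10]
r7 m[φ0→N] = [9, 8]
r7 m[φ0→C] = [6, 11]
r7 m[φ1→N] = [1, 3]
r7 m[φ1→R] = [13, 13]
r7 m[φ2→N] = [11, 8]
r7 m[φ2→D] = [14, 11]
r7 m[φ3→E] = [13, 11]
r7 m[φ3→C] = [13, 6]
r7 m[φ4→D] = [12, 11]
r7 m[φ4→E] = [17, 11]
r7 m[N→φ0] = [6, 5]
r7 m[N→φ1] = [14, 10]
r7 m[N→φ2] = [10, 11]
r7 m[D→φ2] = [9, 8]
r7 m[D→φ4] = [13, 10]
r7 m[R→φ1] = [0, 0]
r7 m[E→φ3] = [11, 5]
r7 m[E→φ4] = [12, 10]
r7 m[C→φ0] = [9, 2]
r7 m[C→φ3] = [5, 10]
r8 m[φ0→N] = [9, 8]
r8 m[φ0→C] = [6, 11]
r8 m[φ1→N] = [1, 3]
r8 m[φ1→R] = [13, 13]
r8 m[φ2→N] = [11, 8]
r8 m[φ2→D] = [14, 11]
r8 m[φ3→E] = [13, 11]
r8 m[φ3→C] = [13, 6]
r8 m[φ4→D] = [12, 11]
r8 m[φ4→E] = [17, 11]
r8 m[N→φ0] = [12, 11]
r8 m[N→φ1] = [20, 16]
r8 m[N→φ2] = [10, 11]
r8 m[D→φ2] = [12, 11]
r8 m[D→φ4] = [14, 11]
r8 m[R→φ1] = [0, 0]
r8 m[E→φ3] = [17, 11]
r8 m[E→φ4] = [13, 11]
r8 m[C→φ0] = [13, 6]
r8 m[C→φ3] = [6, 11]
r9 m[φ0→N] = [13, 12]
r9 m[φ0→C] = [12, 17]
r9 m[φ1→N] = [1, 3]
r9 m[φ1→R] = [19, 19]
r9 m[φ2→N] = [14, 11]
r9 m[φ2→D] = [14, 11]
r9 m[φ3→E] = [14, 12]
r9 m[φ3→C] = [19, 12]
r9 m[φ4→D] = [13, 12]
r9 m[φ4→E] = [18, 12]
r9 m[N→φ0] = [12, 11]
r9 m[N→φ1] = [20, 16]
r9 m[N→φ2] = [10, 11]
r9 m[D→φ2] = [12, 11]
r9 m[D→φ4] = [14, 11]
r9 m[R→φ1] = [0, 0]
r9 m[E→φ3] = [17, 11]
r9 m[E→φ4] = [13, 11]
r9 m[C→φ0] = [13, 6]
r9 m[C→φ3] = [6, 11]
r10 m[φ0→N] = [13, 12]
r10 m[φ0→C] = [12, 17]
r10 m[φ1→N] = [1, 3]
r10 m[φ1→R] = [19, 19]
r10 m[φ2→N] = [14, 11]
r10 m[φ2→D] = [14, 11]
r10 m[φ3→E] = [14, 12]
r10 m[φ3→C] = [19, 12]
r10 m[φ4→D] = [13, 12]
r10 m[φ4→E] = [18, 12]
r10 m[N→φ0] = [15, 14]
r10 m[N→φ1] = [27, 23]
r10 m[N→φ2] = [14, 15]
r10 m[D→φ2] = [13, 12]
r10 m[D→φ4] = [14, 11]
r10 m[R→φ1] = [0, 0]
r10 m[E→φ3] = [18, 12]
r10 m[E→φ4] = [14, 12]
r10 m[C→φ0] = [19, 12]
r10 m[C→φ3] = [12, 17]
r11 m[φ0→N] = [19, 18]
r11 m[φ0→C] = [15, 20]
r11 m[φ1→N] = [1, 3]
r11 m[φ1→R] = [26, 26]
r11 m[φ2→N] = [15, 12]
r11 m[φ2→D] = [18, 15]
r11 m[φ3→E] = [20, 18]
r11 m[φ3→C] = [20, 13]
r11 m[φ4→D] = [14, 13]
r11 m[φ4→E] = [18, 12]
r11 m[N→φ0] = [15, 14]
r11 m[N→φ1] = [27, 23]
r11 m[N→φ2] = [14, 15]
r11 m[D→φ2] = [13, 12]
r11 m[D→φ4] = [14, 11]
r11 m[R→φ1] = [0, 0]
r11 m[E→φ3] = [18, 12]
r11 m[E→φ4] = [14, 12]
r11 m[C→φ0] = [19, 12]
r11 m[C→φ3] = [12, 17]
r12 m[φ0→N] = [19, 18]
r12 m[φ0→C] = [15, 20]
r12 m[φ1→N] = [1, 3]
r12 m[φ1→R] = [26, 26]
r12 m[φ2→N] = [15, 12]
r12 m[φ2→D] = [18, 15]
r12 m[φ3→E] = [20, 18]
r12 m[φ3→C] = [20, 13]
r12 m[φ4→D] = [14, 13]
r12 m[φ4→E] = [18, 12]
r12 m[N→φ0] = [16, 15]
r12 m[N→φ1] = [34, 30]
r12 m[N→φ2] = [20, 21]
r12 m[D→φ2] = [14, 13]
r12 m[D→φ4] = [18, 15]
r12 m[R→φ1] = [0, 0]
r12 m[E→φ3] = [18, 12]
r12 m[E→φ4] = [20, 18]
r12 m[C→φ0] = [20, 13]
r12 m[C→φ3] = [15, 20]

message @ round 12 = [18, 12]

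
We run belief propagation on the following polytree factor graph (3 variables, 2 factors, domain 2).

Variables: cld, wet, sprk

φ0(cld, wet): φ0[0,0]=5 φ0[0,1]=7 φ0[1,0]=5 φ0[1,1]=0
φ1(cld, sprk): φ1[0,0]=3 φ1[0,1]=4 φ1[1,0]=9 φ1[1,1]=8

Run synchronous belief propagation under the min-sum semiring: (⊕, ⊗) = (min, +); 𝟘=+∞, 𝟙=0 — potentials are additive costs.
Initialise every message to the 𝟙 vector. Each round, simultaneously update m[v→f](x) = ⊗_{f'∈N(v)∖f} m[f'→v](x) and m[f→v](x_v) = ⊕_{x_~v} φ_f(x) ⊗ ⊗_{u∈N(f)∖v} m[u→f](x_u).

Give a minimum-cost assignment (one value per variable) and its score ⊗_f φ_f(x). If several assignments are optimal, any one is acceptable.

assignment: (cld=0, wet=0, sprk=0); score = 8

init: all messages = 𝟙 over 2 values
r1 m[φ0→cld] = [5, 0]
r1 m[φ0→wet] = [5, 0]
r1 m[φ1→cld] = [3, 8]
r1 m[φ1→sprk] = [3, 4]
r1 m[cld→φ0] = [0, 0]
r1 m[cld→φ1] = [0, 0]
r1 m[wet→φ0] = [0, 0]
r1 m[sprk→φ1] = [0, 0]
r2 m[φ0→cld] = [5, 0]
r2 m[φ0→wet] = [5, 0]
r2 m[φ1→cld] = [3, 8]
r2 m[φ1→sprk] = [3, 4]
r2 m[cld→φ0] = [3, 8]
r2 m[cld→φ1] = [5, 0]
r2 m[wet→φ0] = [0, 0]
r2 m[sprk→φ1] = [0, 0]
r3 m[φ0→cld] = [5, 0]
r3 m[φ0→wet] = [8, 8]
r3 m[φ1→cld] = [3, 8]
r3 m[φ1→sprk] = [8, 8]
r3 m[cld→φ0] = [3, 8]
r3 m[cld→φ1] = [5, 0]
r3 m[wet→φ0] = [0, 0]
r3 m[sprk→φ1] = [0, 0]
r4 m[φ0→cld] = [5, 0]
r4 m[φ0→wet] = [8, 8]
r4 m[φ1→cld] = [3, 8]
r4 m[φ1→sprk] = [8, 8]
r4 m[cld→φ0] = [3, 8]
r4 m[cld→φ1] = [5, 0]
r4 m[wet→φ0] = [0, 0]
r4 m[sprk→φ1] = [0, 0]
fixed point reached at round 4
traceback from cld: (cld=0, wet=0, sprk=0), score=8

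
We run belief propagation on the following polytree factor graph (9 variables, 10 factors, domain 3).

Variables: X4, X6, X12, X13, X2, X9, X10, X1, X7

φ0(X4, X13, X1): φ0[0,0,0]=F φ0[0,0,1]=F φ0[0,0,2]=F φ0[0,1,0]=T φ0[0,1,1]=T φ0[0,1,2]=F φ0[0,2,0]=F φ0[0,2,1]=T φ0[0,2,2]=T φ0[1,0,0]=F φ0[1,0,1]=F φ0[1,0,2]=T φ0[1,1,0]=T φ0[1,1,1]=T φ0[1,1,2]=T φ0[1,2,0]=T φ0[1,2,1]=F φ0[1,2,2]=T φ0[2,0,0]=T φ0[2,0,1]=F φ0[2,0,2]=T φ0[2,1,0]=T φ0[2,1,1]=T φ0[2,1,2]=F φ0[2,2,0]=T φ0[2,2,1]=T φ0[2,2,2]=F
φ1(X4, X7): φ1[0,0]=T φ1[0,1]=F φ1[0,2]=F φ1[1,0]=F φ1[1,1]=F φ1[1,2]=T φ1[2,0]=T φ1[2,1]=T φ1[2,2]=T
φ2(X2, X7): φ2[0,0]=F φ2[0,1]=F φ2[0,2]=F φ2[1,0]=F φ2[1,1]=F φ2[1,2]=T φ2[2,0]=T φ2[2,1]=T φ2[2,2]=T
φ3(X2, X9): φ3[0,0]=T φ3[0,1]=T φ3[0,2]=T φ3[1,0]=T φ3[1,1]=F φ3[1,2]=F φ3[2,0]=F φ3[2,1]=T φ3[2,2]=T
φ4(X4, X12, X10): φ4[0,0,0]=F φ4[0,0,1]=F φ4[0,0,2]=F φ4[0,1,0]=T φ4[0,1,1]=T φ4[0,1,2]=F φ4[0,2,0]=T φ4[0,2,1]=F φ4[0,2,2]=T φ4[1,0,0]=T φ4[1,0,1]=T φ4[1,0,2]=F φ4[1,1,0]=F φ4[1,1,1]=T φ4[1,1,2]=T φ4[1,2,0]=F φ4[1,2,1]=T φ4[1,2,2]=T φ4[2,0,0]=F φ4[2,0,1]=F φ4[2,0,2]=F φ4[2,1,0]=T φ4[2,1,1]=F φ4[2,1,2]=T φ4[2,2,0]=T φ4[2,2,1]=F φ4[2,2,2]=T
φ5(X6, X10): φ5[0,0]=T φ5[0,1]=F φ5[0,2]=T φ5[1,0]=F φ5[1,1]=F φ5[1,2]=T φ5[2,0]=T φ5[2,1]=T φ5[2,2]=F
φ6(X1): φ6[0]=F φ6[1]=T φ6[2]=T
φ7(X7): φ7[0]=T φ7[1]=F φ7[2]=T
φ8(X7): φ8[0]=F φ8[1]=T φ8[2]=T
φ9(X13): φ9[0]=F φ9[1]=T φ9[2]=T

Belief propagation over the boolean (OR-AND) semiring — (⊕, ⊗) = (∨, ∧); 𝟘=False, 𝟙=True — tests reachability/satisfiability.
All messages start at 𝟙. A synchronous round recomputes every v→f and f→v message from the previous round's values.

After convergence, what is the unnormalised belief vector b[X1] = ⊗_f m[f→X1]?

b[X1] = [F, T, T]

init: all messages = 𝟙 over 3 values
r1 m[φ0→X4] = [T, T, T]
r1 m[φ0→X13] = [T, T, T]
r1 m[φ0→X1] = [T, T, T]
r1 m[φ1→X4] = [T, T, T]
r1 m[φ1→X7] = [T, T, T]
r1 m[φ2→X2] = [F, T, T]
r1 m[φ2→X7] = [T, T, T]
r1 m[φ3→X2] = [T, T, T]
r1 m[φ3→X9] = [T, T, T]
r1 m[φ4→X4] = [T, T, T]
r1 m[φ4→X12] = [T, T, T]
r1 m[φ4→X10] = [T, T, T]
r1 m[φ5→X6] = [T, T, T]
r1 m[φ5→X10] = [T, T, T]
r1 m[φ6→X1] = [F, T, T]
r1 m[φ7→X7] = [T, F, T]
r1 m[φ8→X7] = [F, T, T]
r1 m[φ9→X13] = [F, T, T]
r1 m[X4→φ0] = [T, T, T]
r1 m[X4→φ1] = [T, T, T]
r1 m[X4→φ4] = [T, T, T]
r1 m[X6→φ5] = [T, T, T]
r1 m[X12→φ4] = [T, T, T]
r1 m[X13→φ0] = [T, T, T]
r1 m[X13→φ9] = [T, T, T]
r1 m[X2→φ2] = [T, T, T]
r1 m[X2→φ3] = [T, T, T]
r1 m[X9→φ3] = [T, T, T]
r1 m[X10→φ4] = [T, T, T]
r1 m[X10→φ5] = [T, T, T]
r1 m[X1→φ0] = [T, T, T]
r1 m[X1→φ6] = [T, T, T]
r1 m[X7→φ1] = [T, T, T]
r1 m[X7→φ2] = [T, T, T]
r1 m[X7→φ7] = [T, T, T]
r1 m[X7→φ8] = [T, T, T]
r2 m[φ0→X4] = [T, T, T]
r2 m[φ0→X13] = [T, T, T]
r2 m[φ0→X1] = [T, T, T]
r2 m[φ1→X4] = [T, T, T]
r2 m[φ1→X7] = [T, T, T]
r2 m[φ2→X2] = [F, T, T]
r2 m[φ2→X7] = [T, T, T]
r2 m[φ3→X2] = [T, T, T]
r2 m[φ3→X9] = [T, T, T]
r2 m[φ4→X4] = [T, T, T]
r2 m[φ4→X12] = [T, T, T]
r2 m[φ4→X10] = [T, T, T]
r2 m[φ5→X6] = [T, T, T]
r2 m[φ5→X10] = [T, T, T]
r2 m[φ6→X1] = [F, T, T]
r2 m[φ7→X7] = [T, F, T]
r2 m[φ8→X7] = [F, T, T]
r2 m[φ9→X13] = [F, T, T]
r2 m[X4→φ0] = [T, T, T]
r2 m[X4→φ1] = [T, T, T]
r2 m[X4→φ4] = [T, T, T]
r2 m[X6→φ5] = [T, T, T]
r2 m[X12→φ4] = [T, T, T]
r2 m[X13→φ0] = [F, T, T]
r2 m[X13→φ9] = [T, T, T]
r2 m[X2→φ2] = [T, T, T]
r2 m[X2→φ3] = [F, T, T]
r2 m[X9→φ3] = [T, T, T]
r2 m[X10→φ4] = [T, T, T]
r2 m[X10→φ5] = [T, T, T]
r2 m[X1→φ0] = [F, T, T]
r2 m[X1→φ6] = [T, T, T]
r2 m[X7→φ1] = [F, F, T]
r2 m[X7→φ2] = [F, F, T]
r2 m[X7→φ7] = [F, T, T]
r2 m[X7→φ8] = [T, F, T]
r3 m[φ0→X4] = [T, T, T]
r3 m[φ0→X13] = [T, T, T]
r3 m[φ0→X1] = [T, T, T]
r3 m[φ1→X4] = [F, T, T]
r3 m[φ1→X7] = [T, T, T]
r3 m[φ2→X2] = [F, T, T]
r3 m[φ2→X7] = [T, T, T]
r3 m[φ3→X2] = [T, T, T]
r3 m[φ3→X9] = [T, T, T]
r3 m[φ4→X4] = [T, T, T]
r3 m[φ4→X12] = [T, T, T]
r3 m[φ4→X10] = [T, T, T]
r3 m[φ5→X6] = [T, T, T]
r3 m[φ5→X10] = [T, T, T]
r3 m[φ6→X1] = [F, T, T]
r3 m[φ7→X7] = [T, F, T]
r3 m[φ8→X7] = [F, T, T]
r3 m[φ9→X13] = [F, T, T]
r3 m[X4→φ0] = [T, T, T]
r3 m[X4→φ1] = [T, T, T]
r3 m[X4→φ4] = [T, T, T]
r3 m[X6→φ5] = [T, T, T]
r3 m[X12→φ4] = [T, T, T]
r3 m[X13→φ0] = [F, T, T]
r3 m[X13→φ9] = [T, T, T]
r3 m[X2→φ2] = [T, T, T]
r3 m[X2→φ3] = [F, T, T]
r3 m[X9→φ3] = [T, T, T]
r3 m[X10→φ4] = [T, T, T]
r3 m[X10→φ5] = [T, T, T]
r3 m[X1→φ0] = [F, T, T]
r3 m[X1→φ6] = [T, T, T]
r3 m[X7→φ1] = [F, F, T]
r3 m[X7→φ2] = [F, F, T]
r3 m[X7→φ7] = [F, T, T]
r3 m[X7→φ8] = [T, F, T]
r4 m[φ0→X4] = [T, T, T]
r4 m[φ0→X13] = [T, T, T]
r4 m[φ0→X1] = [T, T, T]
r4 m[φ1→X4] = [F, T, T]
r4 m[φ1→X7] = [T, T, T]
r4 m[φ2→X2] = [F, T, T]
r4 m[φ2→X7] = [T, T, T]
r4 m[φ3→X2] = [T, T, T]
r4 m[φ3→X9] = [T, T, T]
r4 m[φ4→X4] = [T, T, T]
r4 m[φ4→X12] = [T, T, T]
r4 m[φ4→X10] = [T, T, T]
r4 m[φ5→X6] = [T, T, T]
r4 m[φ5→X10] = [T, T, T]
r4 m[φ6→X1] = [F, T, T]
r4 m[φ7→X7] = [T, F, T]
r4 m[φ8→X7] = [F, T, T]
r4 m[φ9→X13] = [F, T, T]
r4 m[X4→φ0] = [F, T, T]
r4 m[X4→φ1] = [T, T, T]
r4 m[X4→φ4] = [F, T, T]
r4 m[X6→φ5] = [T, T, T]
r4 m[X12→φ4] = [T, T, T]
r4 m[X13→φ0] = [F, T, T]
r4 m[X13→φ9] = [T, T, T]
r4 m[X2→φ2] = [T, T, T]
r4 m[X2→φ3] = [F, T, T]
r4 m[X9→φ3] = [T, T, T]
r4 m[X10→φ4] = [T, T, T]
r4 m[X10→φ5] = [T, T, T]
r4 m[X1→φ0] = [F, T, T]
r4 m[X1→φ6] = [T, T, T]
r4 m[X7→φ1] = [F, F, T]
r4 m[X7→φ2] = [F, F, T]
r4 m[X7→φ7] = [F, T, T]
r4 m[X7→φ8] = [T, F, T]
r5 m[φ0→X4] = [T, T, T]
r5 m[φ0→X13] = [T, T, T]
r5 m[φ0→X1] = [T, T, T]
r5 m[φ1→X4] = [F, T, T]
r5 m[φ1→X7] = [T, T, T]
r5 m[φ2→X2] = [F, T, T]
r5 m[φ2→X7] = [T, T, T]
r5 m[φ3→X2] = [T, T, T]
r5 m[φ3→X9] = [T, T, T]
r5 m[φ4→X4] = [T, T, T]
r5 m[φ4→X12] = [T, T, T]
r5 m[φ4→X10] = [T, T, T]
r5 m[φ5→X6] = [T, T, T]
r5 m[φ5→X10] = [T, T, T]
r5 m[φ6→X1] = [F, T, T]
r5 m[φ7→X7] = [T, F, T]
r5 m[φ8→X7] = [F, T, T]
r5 m[φ9→X13] = [F, T, T]
r5 m[X4→φ0] = [F, T, T]
r5 m[X4→φ1] = [T, T, T]
r5 m[X4→φ4] = [F, T, T]
r5 m[X6→φ5] = [T, T, T]
r5 m[X12→φ4] = [T, T, T]
r5 m[X13→φ0] = [F, T, T]
r5 m[X13→φ9] = [T, T, T]
r5 m[X2→φ2] = [T, T, T]
r5 m[X2→φ3] = [F, T, T]
r5 m[X9→φ3] = [T, T, T]
r5 m[X10→φ4] = [T, T, T]
r5 m[X10→φ5] = [T, T, T]
r5 m[X1→φ0] = [F, T, T]
r5 m[X1→φ6] = [T, T, T]
r5 m[X7→φ1] = [F, F, T]
r5 m[X7→φ2] = [F, F, T]
r5 m[X7→φ7] = [F, T, T]
r5 m[X7→φ8] = [T, F, T]
fixed point reached at round 5
b[X1] = ⊗ incoming = [F, T, T]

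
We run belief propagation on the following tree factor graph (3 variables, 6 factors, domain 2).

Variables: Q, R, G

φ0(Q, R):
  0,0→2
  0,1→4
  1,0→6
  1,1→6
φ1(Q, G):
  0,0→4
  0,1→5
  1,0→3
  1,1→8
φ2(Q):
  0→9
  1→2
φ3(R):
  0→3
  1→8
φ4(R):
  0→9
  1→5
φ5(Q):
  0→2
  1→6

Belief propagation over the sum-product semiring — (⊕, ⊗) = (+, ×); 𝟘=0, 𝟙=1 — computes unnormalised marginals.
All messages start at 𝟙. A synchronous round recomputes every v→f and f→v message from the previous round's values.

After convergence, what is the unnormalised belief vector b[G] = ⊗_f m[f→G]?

init: all messages = 𝟙 over 2 values
r1 m[φ0→Q] = [6, 12]
r1 m[φ0→R] = [8, 10]
r1 m[φ1→Q] = [9, 11]
r1 m[φ1→G] = [7, 13]
r1 m[φ2→Q] = [9, 2]
r1 m[φ3→R] = [3, 8]
r1 m[φ4→R] = [9, 5]
r1 m[φ5→Q] = [2, 6]
r1 m[Q→φ0] = [1, 1]
r1 m[Q→φ1] = [1, 1]
r1 m[Q→φ2] = [1, 1]
r1 m[Q→φ5] = [1, 1]
r1 m[R→φ0] = [1, 1]
r1 m[R→φ3] = [1, 1]
r1 m[R→φ4] = [1, 1]
r1 m[G→φ1] = [1, 1]
r2 m[φ0→Q] = [6, 12]
r2 m[φ0→R] = [8, 10]
r2 m[φ1→Q] = [9, 11]
r2 m[φ1→G] = [7, 13]
r2 m[φ2→Q] = [9, 2]
r2 m[φ3→R] = [3, 8]
r2 m[φ4→R] = [9, 5]
r2 m[φ5→Q] = [2, 6]
r2 m[Q→φ0] = [162, 132]
r2 m[Q→φ1] = [108, 144]
r2 m[Q→φ2] = [108, 792]
r2 m[Q→φ5] = [486, 264]
r2 m[R→φ0] = [27, 40]
r2 m[R→φ3] = [72, 50]
r2 m[R→φ4] = [24, 80]
r2 m[G→φ1] = [1, 1]
r3 m[φ0→Q] = [214, 402]
r3 m[φ0→R] = [1116, 1440]
r3 m[φ1→Q] = [9, 11]
r3 m[φ1→G] = [864, 1692]
r3 m[φ2→Q] = [9, 2]
r3 m[φ3→R] = [3, 8]
r3 m[φ4→R] = [9, 5]
r3 m[φ5→Q] = [2, 6]
r3 m[Q→φ0] = [162, 132]
r3 m[Q→φ1] = [108, 144]
r3 m[Q→φ2] = [108, 792]
r3 m[Q→φ5] = [486, 264]
r3 m[R→φ0] = [27, 40]
r3 m[R→φ3] = [72, 50]
r3 m[R→φ4] = [24, 80]
r3 m[G→φ1] = [1, 1]
r4 m[φ0→Q] = [214, 402]
r4 m[φ0→R] = [1116, 1440]
r4 m[φ1→Q] = [9, 11]
r4 m[φ1→G] = [864, 1692]
r4 m[φ2→Q] = [9, 2]
r4 m[φ3→R] = [3, 8]
r4 m[φ4→R] = [9, 5]
r4 m[φ5→Q] = [2, 6]
r4 m[Q→φ0] = [162, 132]
r4 m[Q→φ1] = [3852, 4824]
r4 m[Q→φ2] = [3852, 26532]
r4 m[Q→φ5] = [17334, 8844]
r4 m[R→φ0] = [27, 40]
r4 m[R→φ3] = [10044, 7200]
r4 m[R→φ4] = [3348, 11520]
r4 m[G→φ1] = [1, 1]
r5 m[φ0→Q] = [214, 402]
r5 m[φ0→R] = [1116, 1440]
r5 m[φ1→Q] = [9, 11]
r5 m[φ1→G] = [29880, 57852]
r5 m[φ2→Q] = [9, 2]
r5 m[φ3→R] = [3, 8]
r5 m[φ4→R] = [9, 5]
r5 m[φ5→Q] = [2, 6]
r5 m[Q→φ0] = [162, 132]
r5 m[Q→φ1] = [3852, 4824]
r5 m[Q→φ2] = [3852, 26532]
r5 m[Q→φ5] = [17334, 8844]
r5 m[R→φ0] = [27, 40]
r5 m[R→φ3] = [10044, 7200]
r5 m[R→φ4] = [3348, 11520]
r5 m[G→φ1] = [1, 1]
r6 m[φ0→Q] = [214, 402]
r6 m[φ0→R] = [1116, 1440]
r6 m[φ1→Q] = [9, 11]
r6 m[φ1→G] = [29880, 57852]
r6 m[φ2→Q] = [9, 2]
r6 m[φ3→R] = [3, 8]
r6 m[φ4→R] = [9, 5]
r6 m[φ5→Q] = [2, 6]
r6 m[Q→φ0] = [162, 132]
r6 m[Q→φ1] = [3852, 4824]
r6 m[Q→φ2] = [3852, 26532]
r6 m[Q→φ5] = [17334, 8844]
r6 m[R→φ0] = [27, 40]
r6 m[R→φ3] = [10044, 7200]
r6 m[R→φ4] = [3348, 11520]
r6 m[G→φ1] = [1, 1]
fixed point reached at round 6
b[G] = ⊗ incoming = [29880, 57852]

b[G] = [29880, 57852]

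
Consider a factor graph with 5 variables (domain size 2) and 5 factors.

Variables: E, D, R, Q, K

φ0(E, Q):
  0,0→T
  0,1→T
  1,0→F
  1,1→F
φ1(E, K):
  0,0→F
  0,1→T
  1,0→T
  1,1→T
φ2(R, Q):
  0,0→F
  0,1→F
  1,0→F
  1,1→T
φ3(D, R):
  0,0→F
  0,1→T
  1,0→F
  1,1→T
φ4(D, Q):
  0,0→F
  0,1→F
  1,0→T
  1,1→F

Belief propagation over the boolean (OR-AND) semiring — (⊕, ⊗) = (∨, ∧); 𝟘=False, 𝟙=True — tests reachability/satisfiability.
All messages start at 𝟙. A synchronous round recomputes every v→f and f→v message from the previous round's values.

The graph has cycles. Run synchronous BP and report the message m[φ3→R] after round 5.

init: all messages = 𝟙 over 2 values
r1 m[φ0→E] = [T, F]
r1 m[φ0→Q] = [T, T]
r1 m[φ1→E] = [T, T]
r1 m[φ1→K] = [T, T]
r1 m[φ2→R] = [F, T]
r1 m[φ2→Q] = [F, T]
r1 m[φ3→D] = [T, T]
r1 m[φ3→R] = [F, T]
r1 m[φ4→D] = [F, T]
r1 m[φ4→Q] = [T, F]
r1 m[E→φ0] = [T, T]
r1 m[E→φ1] = [T, T]
r1 m[D→φ3] = [T, T]
r1 m[D→φ4] = [T, T]
r1 m[R→φ2] = [T, T]
r1 m[R→φ3] = [T, T]
r1 m[Q→φ0] = [T, T]
r1 m[Q→φ2] = [T, T]
r1 m[Q→φ4] = [T, T]
r1 m[K→φ1] = [T, T]
r2 m[φ0→E] = [T, F]
r2 m[φ0→Q] = [T, T]
r2 m[φ1→E] = [T, T]
r2 m[φ1→K] = [T, T]
r2 m[φ2→R] = [F, T]
r2 m[φ2→Q] = [F, T]
r2 m[φ3→D] = [T, T]
r2 m[φ3→R] = [F, T]
r2 m[φ4→D] = [F, T]
r2 m[φ4→Q] = [T, F]
r2 m[E→φ0] = [T, T]
r2 m[E→φ1] = [T, F]
r2 m[D→φ3] = [F, T]
r2 m[D→φ4] = [T, T]
r2 m[R→φ2] = [F, T]
r2 m[R→φ3] = [F, T]
r2 m[Q→φ0] = [F, F]
r2 m[Q→φ2] = [T, F]
r2 m[Q→φ4] = [F, T]
r2 m[K→φ1] = [T, T]
r3 m[φ0→E] = [F, F]
r3 m[φ0→Q] = [T, T]
r3 m[φ1→E] = [T, T]
r3 m[φ1→K] = [F, T]
r3 m[φ2→R] = [F, F]
r3 m[φ2→Q] = [F, T]
r3 m[φ3→D] = [T, T]
r3 m[φ3→R] = [F, T]
r3 m[φ4→D] = [F, F]
r3 m[φ4→Q] = [T, F]
r3 m[E→φ0] = [T, T]
r3 m[E→φ1] = [T, F]
r3 m[D→φ3] = [F, T]
r3 m[D→φ4] = [T, T]
r3 m[R→φ2] = [F, T]
r3 m[R→φ3] = [F, T]
r3 m[Q→φ0] = [F, F]
r3 m[Q→φ2] = [T, F]
r3 m[Q→φ4] = [F, T]
r3 m[K→φ1] = [T, T]
r4 m[φ0→E] = [F, F]
r4 m[φ0→Q] = [T, T]
r4 m[φ1→E] = [T, T]
r4 m[φ1→K] = [F, T]
r4 m[φ2→R] = [F, F]
r4 m[φ2→Q] = [F, T]
r4 m[φ3→D] = [T, T]
r4 m[φ3→R] = [F, T]
r4 m[φ4→D] = [F, F]
r4 m[φ4→Q] = [T, F]
r4 m[E→φ0] = [T, T]
r4 m[E→φ1] = [F, F]
r4 m[D→φ3] = [F, F]
r4 m[D→φ4] = [T, T]
r4 m[R→φ2] = [F, T]
r4 m[R→φ3] = [F, F]
r4 m[Q→φ0] = [F, F]
r4 m[Q→φ2] = [T, F]
r4 m[Q→φ4] = [F, T]
r4 m[K→φ1] = [T, T]
r5 m[φ0→E] = [F, F]
r5 m[φ0→Q] = [T, T]
r5 m[φ1→E] = [T, T]
r5 m[φ1→K] = [F, F]
r5 m[φ2→R] = [F, F]
r5 m[φ2→Q] = [F, T]
r5 m[φ3→D] = [F, F]
r5 m[φ3→R] = [F, F]
r5 m[φ4→D] = [F, F]
r5 m[φ4→Q] = [T, F]
r5 m[E→φ0] = [T, T]
r5 m[E→φ1] = [F, F]
r5 m[D→φ3] = [F, F]
r5 m[D→φ4] = [T, T]
r5 m[R→φ2] = [F, T]
r5 m[R→φ3] = [F, F]
r5 m[Q→φ0] = [F, F]
r5 m[Q→φ2] = [T, F]
r5 m[Q→φ4] = [F, T]
r5 m[K→φ1] = [T, T]

message @ round 5 = [F, F]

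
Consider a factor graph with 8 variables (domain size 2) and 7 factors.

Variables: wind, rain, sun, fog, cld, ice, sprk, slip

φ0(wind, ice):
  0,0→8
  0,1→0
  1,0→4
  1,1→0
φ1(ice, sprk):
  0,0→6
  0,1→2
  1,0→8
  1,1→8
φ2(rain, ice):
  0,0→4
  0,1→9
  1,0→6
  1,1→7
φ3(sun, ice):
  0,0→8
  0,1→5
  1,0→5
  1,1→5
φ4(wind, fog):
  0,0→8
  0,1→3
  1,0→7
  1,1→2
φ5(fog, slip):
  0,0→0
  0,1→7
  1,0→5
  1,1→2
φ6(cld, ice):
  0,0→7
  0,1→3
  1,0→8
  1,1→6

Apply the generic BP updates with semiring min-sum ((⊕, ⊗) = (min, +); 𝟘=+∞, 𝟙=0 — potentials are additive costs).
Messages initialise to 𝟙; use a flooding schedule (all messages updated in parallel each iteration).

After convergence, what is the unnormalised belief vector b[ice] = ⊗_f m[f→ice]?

b[ice] = [26, 27]

init: all messages = 𝟙 over 2 values
r1 m[φ0→wind] = [0, 0]
r1 m[φ0→ice] = [4, 0]
r1 m[φ1→ice] = [2, 8]
r1 m[φ1→sprk] = [6, 2]
r1 m[φ2→rain] = [4, 6]
r1 m[φ2→ice] = [4, 7]
r1 m[φ3→sun] = [5, 5]
r1 m[φ3→ice] = [5, 5]
r1 m[φ4→wind] = [3, 2]
r1 m[φ4→fog] = [7, 2]
r1 m[φ5→fog] = [0, 2]
r1 m[φ5→slip] = [0, 2]
r1 m[φ6→cld] = [3, 6]
r1 m[φ6→ice] = [7, 3]
r1 m[wind→φ0] = [0, 0]
r1 m[wind→φ4] = [0, 0]
r1 m[rain→φ2] = [0, 0]
r1 m[sun→φ3] = [0, 0]
r1 m[fog→φ4] = [0, 0]
r1 m[fog→φ5] = [0, 0]
r1 m[cld→φ6] = [0, 0]
r1 m[ice→φ0] = [0, 0]
r1 m[ice→φ1] = [0, 0]
r1 m[ice→φ2] = [0, 0]
r1 m[ice→φ3] = [0, 0]
r1 m[ice→φ6] = [0, 0]
r1 m[sprk→φ1] = [0, 0]
r1 m[slip→φ5] = [0, 0]
r2 m[φ0→wind] = [0, 0]
r2 m[φ0→ice] = [4, 0]
r2 m[φ1→ice] = [2, 8]
r2 m[φ1→sprk] = [6, 2]
r2 m[φ2→rain] = [4, 6]
r2 m[φ2→ice] = [4, 7]
r2 m[φ3→sun] = [5, 5]
r2 m[φ3→ice] = [5, 5]
r2 m[φ4→wind] = [3, 2]
r2 m[φ4→fog] = [7, 2]
r2 m[φ5→fog] = [0, 2]
r2 m[φ5→slip] = [0, 2]
r2 m[φ6→cld] = [3, 6]
r2 m[φ6→ice] = [7, 3]
r2 m[wind→φ0] = [3, 2]
r2 m[wind→φ4] = [0, 0]
r2 m[rain→φ2] = [0, 0]
r2 m[sun→φ3] = [0, 0]
r2 m[fog→φ4] = [0, 2]
r2 m[fog→φ5] = [7, 2]
r2 m[cld→φ6] = [0, 0]
r2 m[ice→φ0] = [18, 23]
r2 m[ice→φ1] = [20, 15]
r2 m[ice→φ2] = [18, 16]
r2 m[ice→φ3] = [17, 18]
r2 m[ice→φ6] = [15, 20]
r2 m[sprk→φ1] = [0, 0]
r2 m[slip→φ5] = [0, 0]
r3 m[φ0→wind] = [23, 22]
r3 m[φ0→ice] = [6, 2]
r3 m[φ1→ice] = [2, 8]
r3 m[φ1→sprk] = [23, 22]
r3 m[φ2→rain] = [22, 23]
r3 m[φ2→ice] = [4, 7]
r3 m[φ3→sun] = [23, 22]
r3 m[φ3→ice] = [5, 5]
r3 m[φ4→wind] = [5, 4]
r3 m[φ4→fog] = [7, 2]
r3 m[φ5→fog] = [0, 2]
r3 m[φ5→slip] = [7, 4]
r3 m[φ6→cld] = [22, 23]
r3 m[φ6→ice] = [7, 3]
r3 m[wind→φ0] = [3, 2]
r3 m[wind→φ4] = [0, 0]
r3 m[rain→φ2] = [0, 0]
r3 m[sun→φ3] = [0, 0]
r3 m[fog→φ4] = [0, 2]
r3 m[fog→φ5] = [7, 2]
r3 m[cld→φ6] = [0, 0]
r3 m[ice→φ0] = [18, 23]
r3 m[ice→φ1] = [20, 15]
r3 m[ice→φ2] = [18, 16]
r3 m[ice→φ3] = [17, 18]
r3 m[ice→φ6] = [15, 20]
r3 m[sprk→φ1] = [0, 0]
r3 m[slip→φ5] = [0, 0]
r4 m[φ0→wind] = [23, 22]
r4 m[φ0→ice] = [6, 2]
r4 m[φ1→ice] = [2, 8]
r4 m[φ1→sprk] = [23, 22]
r4 m[φ2→rain] = [22, 23]
r4 m[φ2→ice] = [4, 7]
r4 m[φ3→sun] = [23, 22]
r4 m[φ3→ice] = [5, 5]
r4 m[φ4→wind] = [5, 4]
r4 m[φ4→fog] = [7, 2]
r4 m[φ5→fog] = [0, 2]
r4 m[φ5→slip] = [7, 4]
r4 m[φ6→cld] = [22, 23]
r4 m[φ6→ice] = [7, 3]
r4 m[wind→φ0] = [5, 4]
r4 m[wind→φ4] = [23, 22]
r4 m[rain→φ2] = [0, 0]
r4 m[sun→φ3] = [0, 0]
r4 m[fog→φ4] = [0, 2]
r4 m[fog→φ5] = [7, 2]
r4 m[cld→φ6] = [0, 0]
r4 m[ice→φ0] = [18, 23]
r4 m[ice→φ1] = [22, 17]
r4 m[ice→φ2] = [20, 18]
r4 m[ice→φ3] = [19, 20]
r4 m[ice→φ6] = [17, 22]
r4 m[sprk→φ1] = [0, 0]
r4 m[slip→φ5] = [0, 0]
r5 m[φ0→wind] = [23, 22]
r5 m[φ0→ice] = [8, 4]
r5 m[φ1→ice] = [2, 8]
r5 m[φ1→sprk] = [25, 24]
r5 m[φ2→rain] = [24, 25]
r5 m[φ2→ice] = [4, 7]
r5 m[φ3→sun] = [25, 24]
r5 m[φ3→ice] = [5, 5]
r5 m[φ4→wind] = [5, 4]
r5 m[φ4→fog] = [29, 24]
r5 m[φ5→fog] = [0, 2]
r5 m[φ5→slip] = [7, 4]
r5 m[φ6→cld] = [24, 25]
r5 m[φ6→ice] = [7, 3]
r5 m[wind→φ0] = [5, 4]
r5 m[wind→φ4] = [23, 22]
r5 m[rain→φ2] = [0, 0]
r5 m[sun→φ3] = [0, 0]
r5 m[fog→φ4] = [0, 2]
r5 m[fog→φ5] = [7, 2]
r5 m[cld→φ6] = [0, 0]
r5 m[ice→φ0] = [18, 23]
r5 m[ice→φ1] = [22, 17]
r5 m[ice→φ2] = [20, 18]
r5 m[ice→φ3] = [19, 20]
r5 m[ice→φ6] = [17, 22]
r5 m[sprk→φ1] = [0, 0]
r5 m[slip→φ5] = [0, 0]
r6 m[φ0→wind] = [23, 22]
r6 m[φ0→ice] = [8, 4]
r6 m[φ1→ice] = [2, 8]
r6 m[φ1→sprk] = [25, 24]
r6 m[φ2→rain] = [24, 25]
r6 m[φ2→ice] = [4, 7]
r6 m[φ3→sun] = [25, 24]
r6 m[φ3→ice] = [5, 5]
r6 m[φ4→wind] = [5, 4]
r6 m[φ4→fog] = [29, 24]
r6 m[φ5→fog] = [0, 2]
r6 m[φ5→slip] = [7, 4]
r6 m[φ6→cld] = [24, 25]
r6 m[φ6→ice] = [7, 3]
r6 m[wind→φ0] = [5, 4]
r6 m[wind→φ4] = [23, 22]
r6 m[rain→φ2] = [0, 0]
r6 m[sun→φ3] = [0, 0]
r6 m[fog→φ4] = [0, 2]
r6 m[fog→φ5] = [29, 24]
r6 m[cld→φ6] = [0, 0]
r6 m[ice→φ0] = [18, 23]
r6 m[ice→φ1] = [24, 19]
r6 m[ice→φ2] = [22, 20]
r6 m[ice→φ3] = [21, 22]
r6 m[ice→φ6] = [19, 24]
r6 m[sprk→φ1] = [0, 0]
r6 m[slip→φ5] = [0, 0]
r7 m[φ0→wind] = [23, 22]
r7 m[φ0→ice] = [8, 4]
r7 m[φ1→ice] = [2, 8]
r7 m[φ1→sprk] = [27, 26]
r7 m[φ2→rain] = [26, 27]
r7 m[φ2→ice] = [4, 7]
r7 m[φ3→sun] = [27, 26]
r7 m[φ3→ice] = [5, 5]
r7 m[φ4→wind] = [5, 4]
r7 m[φ4→fog] = [29, 24]
r7 m[φ5→fog] = [0, 2]
r7 m[φ5→slip] = [29, 26]
r7 m[φ6→cld] = [26, 27]
r7 m[φ6→ice] = [7, 3]
r7 m[wind→φ0] = [5, 4]
r7 m[wind→φ4] = [23, 22]
r7 m[rain→φ2] = [0, 0]
r7 m[sun→φ3] = [0, 0]
r7 m[fog→φ4] = [0, 2]
r7 m[fog→φ5] = [29, 24]
r7 m[cld→φ6] = [0, 0]
r7 m[ice→φ0] = [18, 23]
r7 m[ice→φ1] = [24, 19]
r7 m[ice→φ2] = [22, 20]
r7 m[ice→φ3] = [21, 22]
r7 m[ice→φ6] = [19, 24]
r7 m[sprk→φ1] = [0, 0]
r7 m[slip→φ5] = [0, 0]
r8 m[φ0→wind] = [23, 22]
r8 m[φ0→ice] = [8, 4]
r8 m[φ1→ice] = [2, 8]
r8 m[φ1→sprk] = [27, 26]
r8 m[φ2→rain] = [26, 27]
r8 m[φ2→ice] = [4, 7]
r8 m[φ3→sun] = [27, 26]
r8 m[φ3→ice] = [5, 5]
r8 m[φ4→wind] = [5, 4]
r8 m[φ4→fog] = [29, 24]
r8 m[φ5→fog] = [0, 2]
r8 m[φ5→slip] = [29, 26]
r8 m[φ6→cld] = [26, 27]
r8 m[φ6→ice] = [7, 3]
r8 m[wind→φ0] = [5, 4]
r8 m[wind→φ4] = [23, 22]
r8 m[rain→φ2] = [0, 0]
r8 m[sun→φ3] = [0, 0]
r8 m[fog→φ4] = [0, 2]
r8 m[fog→φ5] = [29, 24]
r8 m[cld→φ6] = [0, 0]
r8 m[ice→φ0] = [18, 23]
r8 m[ice→φ1] = [24, 19]
r8 m[ice→φ2] = [22, 20]
r8 m[ice→φ3] = [21, 22]
r8 m[ice→φ6] = [19, 24]
r8 m[sprk→φ1] = [0, 0]
r8 m[slip→φ5] = [0, 0]
fixed point reached at round 8
b[ice] = ⊗ incoming = [26, 27]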